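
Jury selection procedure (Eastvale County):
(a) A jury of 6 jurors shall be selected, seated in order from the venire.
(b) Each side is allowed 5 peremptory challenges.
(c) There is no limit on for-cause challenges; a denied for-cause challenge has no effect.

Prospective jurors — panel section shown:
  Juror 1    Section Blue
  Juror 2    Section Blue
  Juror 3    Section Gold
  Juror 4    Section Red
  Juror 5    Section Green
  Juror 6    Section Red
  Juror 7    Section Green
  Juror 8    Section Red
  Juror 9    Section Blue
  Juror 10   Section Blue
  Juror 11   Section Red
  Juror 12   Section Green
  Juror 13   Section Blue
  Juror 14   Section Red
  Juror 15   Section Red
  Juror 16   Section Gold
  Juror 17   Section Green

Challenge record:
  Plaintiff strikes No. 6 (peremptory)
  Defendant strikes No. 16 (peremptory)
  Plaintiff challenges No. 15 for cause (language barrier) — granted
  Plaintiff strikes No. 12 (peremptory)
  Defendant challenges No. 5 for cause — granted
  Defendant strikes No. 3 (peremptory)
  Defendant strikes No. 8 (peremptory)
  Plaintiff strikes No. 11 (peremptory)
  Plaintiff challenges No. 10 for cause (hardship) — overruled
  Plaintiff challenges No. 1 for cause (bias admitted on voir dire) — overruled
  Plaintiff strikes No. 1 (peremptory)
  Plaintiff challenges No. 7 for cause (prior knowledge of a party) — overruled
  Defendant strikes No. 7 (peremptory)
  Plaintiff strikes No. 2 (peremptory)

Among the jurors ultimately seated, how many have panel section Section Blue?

3

Removed: #1, #2, #3, #5, #6, #7, #8, #11, #12, #15, #16.
Seated jurors 1–6: #4, #9, #10, #13, #14, #17.
Of those, in Section Blue: #9, #10, #13 → 3.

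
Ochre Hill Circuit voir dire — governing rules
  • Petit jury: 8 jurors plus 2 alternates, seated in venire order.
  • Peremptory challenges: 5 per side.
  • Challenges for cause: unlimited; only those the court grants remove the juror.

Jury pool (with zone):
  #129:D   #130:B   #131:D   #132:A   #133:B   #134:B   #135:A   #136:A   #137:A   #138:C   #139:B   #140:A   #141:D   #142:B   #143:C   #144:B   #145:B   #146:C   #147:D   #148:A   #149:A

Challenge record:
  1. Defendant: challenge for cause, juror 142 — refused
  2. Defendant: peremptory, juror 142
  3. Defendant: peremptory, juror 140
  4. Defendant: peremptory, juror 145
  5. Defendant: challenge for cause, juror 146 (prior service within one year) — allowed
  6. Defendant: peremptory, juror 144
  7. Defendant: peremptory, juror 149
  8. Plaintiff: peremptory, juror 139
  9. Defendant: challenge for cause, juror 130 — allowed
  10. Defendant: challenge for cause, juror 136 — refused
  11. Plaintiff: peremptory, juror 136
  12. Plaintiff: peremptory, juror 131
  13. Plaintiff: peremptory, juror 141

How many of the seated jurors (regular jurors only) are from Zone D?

1

Removed: #130, #131, #136, #139, #140, #141, #142, #144, #145, #146, #149.
Seated jurors 1–8: #129, #132, #133, #134, #135, #137, #138, #143 (alternates #147, #148 not counted).
Of those, in Zone D: #129 → 1.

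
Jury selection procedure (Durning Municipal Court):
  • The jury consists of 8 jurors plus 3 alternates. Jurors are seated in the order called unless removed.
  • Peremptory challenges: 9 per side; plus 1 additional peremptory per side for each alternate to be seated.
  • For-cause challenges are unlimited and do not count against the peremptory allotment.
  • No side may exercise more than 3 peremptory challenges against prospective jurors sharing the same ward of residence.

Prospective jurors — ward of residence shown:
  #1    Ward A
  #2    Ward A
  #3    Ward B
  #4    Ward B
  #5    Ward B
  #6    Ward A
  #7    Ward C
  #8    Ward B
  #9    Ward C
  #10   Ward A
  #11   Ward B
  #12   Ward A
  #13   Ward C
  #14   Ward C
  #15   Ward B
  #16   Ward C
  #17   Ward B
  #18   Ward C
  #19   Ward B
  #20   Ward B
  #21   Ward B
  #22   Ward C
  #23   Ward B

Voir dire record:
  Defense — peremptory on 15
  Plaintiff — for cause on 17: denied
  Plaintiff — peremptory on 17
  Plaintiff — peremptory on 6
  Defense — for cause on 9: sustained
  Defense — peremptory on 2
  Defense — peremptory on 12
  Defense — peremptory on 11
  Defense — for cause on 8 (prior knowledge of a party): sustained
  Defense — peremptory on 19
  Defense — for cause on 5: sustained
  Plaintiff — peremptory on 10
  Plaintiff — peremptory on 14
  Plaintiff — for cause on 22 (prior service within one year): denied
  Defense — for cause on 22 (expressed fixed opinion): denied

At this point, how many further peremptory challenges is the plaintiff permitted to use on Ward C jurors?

Plaintiff peremptories so far: #17, #6, #10, #14 — 4 of 12 used, 8 left overall.
Against Ward C: #14 — 1 used; per-ward cap 3 leaves 2.
Binding limit: min(8, 2) = 2.

2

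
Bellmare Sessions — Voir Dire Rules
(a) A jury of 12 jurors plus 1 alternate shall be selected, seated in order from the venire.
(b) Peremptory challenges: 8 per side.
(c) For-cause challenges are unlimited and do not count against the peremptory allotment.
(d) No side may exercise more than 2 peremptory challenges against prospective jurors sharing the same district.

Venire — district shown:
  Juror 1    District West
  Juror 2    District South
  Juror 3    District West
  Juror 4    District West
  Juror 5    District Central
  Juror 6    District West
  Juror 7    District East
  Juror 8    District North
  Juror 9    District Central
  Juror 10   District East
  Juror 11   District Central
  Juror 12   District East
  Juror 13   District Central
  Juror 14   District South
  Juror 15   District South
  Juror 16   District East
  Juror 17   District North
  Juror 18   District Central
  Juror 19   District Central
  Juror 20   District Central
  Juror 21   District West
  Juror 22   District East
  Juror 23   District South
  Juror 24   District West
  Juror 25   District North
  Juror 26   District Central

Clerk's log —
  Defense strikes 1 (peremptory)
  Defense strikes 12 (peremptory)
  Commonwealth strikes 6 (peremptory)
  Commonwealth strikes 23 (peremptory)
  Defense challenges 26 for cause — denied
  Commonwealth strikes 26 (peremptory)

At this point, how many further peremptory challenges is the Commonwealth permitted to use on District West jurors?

Commonwealth peremptories so far: #6, #23, #26 — 3 of 8 used, 5 left overall.
Against District West: #6 — 1 used; per-district cap 2 leaves 1.
Binding limit: min(5, 1) = 1.

1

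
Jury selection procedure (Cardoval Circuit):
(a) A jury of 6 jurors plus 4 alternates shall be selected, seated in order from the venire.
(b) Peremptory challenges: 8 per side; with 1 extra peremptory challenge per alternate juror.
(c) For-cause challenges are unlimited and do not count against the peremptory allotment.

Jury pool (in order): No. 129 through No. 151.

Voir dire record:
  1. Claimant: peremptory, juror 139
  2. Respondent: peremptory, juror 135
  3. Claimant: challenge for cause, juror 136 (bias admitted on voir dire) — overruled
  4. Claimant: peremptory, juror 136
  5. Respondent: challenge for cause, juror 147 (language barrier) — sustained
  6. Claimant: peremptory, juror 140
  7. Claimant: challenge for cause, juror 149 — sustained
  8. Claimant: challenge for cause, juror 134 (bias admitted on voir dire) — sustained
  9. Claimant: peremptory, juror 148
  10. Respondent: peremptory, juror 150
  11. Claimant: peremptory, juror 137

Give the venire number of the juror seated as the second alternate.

Removed: #134, #135, #136, #137, #139, #140, #147, #148, #149, #150.
Seating in order: seats 1–6 → #129, #130, #131, #132, #133, #138; alternates → #141, #142, #143, #144.
So alternate 2 is #142.

142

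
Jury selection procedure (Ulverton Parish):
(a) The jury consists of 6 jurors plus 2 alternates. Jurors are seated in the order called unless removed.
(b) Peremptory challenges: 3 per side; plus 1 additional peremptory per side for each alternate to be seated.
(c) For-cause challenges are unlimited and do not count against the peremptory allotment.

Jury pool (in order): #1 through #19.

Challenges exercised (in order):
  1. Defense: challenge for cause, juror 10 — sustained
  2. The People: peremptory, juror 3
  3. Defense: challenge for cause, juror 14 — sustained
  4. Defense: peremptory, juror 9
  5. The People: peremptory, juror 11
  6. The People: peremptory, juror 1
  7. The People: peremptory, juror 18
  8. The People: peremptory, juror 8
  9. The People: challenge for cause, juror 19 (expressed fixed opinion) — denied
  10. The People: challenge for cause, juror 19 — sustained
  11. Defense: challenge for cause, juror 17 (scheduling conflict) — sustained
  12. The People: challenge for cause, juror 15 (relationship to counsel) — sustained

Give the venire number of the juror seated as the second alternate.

16

Removed: #1, #3, #8, #9, #10, #11, #14, #15, #17, #18, #19.
Seating in order: seats 1–6 → #2, #4, #5, #6, #7, #12; alternates → #13, #16.
So alternate 2 is #16.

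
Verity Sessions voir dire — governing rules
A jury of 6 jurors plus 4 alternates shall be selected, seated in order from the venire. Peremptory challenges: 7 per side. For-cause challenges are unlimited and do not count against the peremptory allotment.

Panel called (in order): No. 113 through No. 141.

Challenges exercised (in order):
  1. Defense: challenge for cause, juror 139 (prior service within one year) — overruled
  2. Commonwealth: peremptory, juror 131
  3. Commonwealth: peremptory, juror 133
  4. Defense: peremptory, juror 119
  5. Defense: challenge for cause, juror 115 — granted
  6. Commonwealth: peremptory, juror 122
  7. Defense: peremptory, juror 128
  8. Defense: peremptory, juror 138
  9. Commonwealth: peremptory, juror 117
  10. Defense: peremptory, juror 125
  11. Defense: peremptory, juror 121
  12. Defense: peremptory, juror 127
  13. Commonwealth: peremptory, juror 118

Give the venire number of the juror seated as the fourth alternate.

Removed: #115, #117, #118, #119, #121, #122, #125, #127, #128, #131, #133, #138. (#139 stays — for-cause denied.)
Filling seats in venire order through position 10: #113, #114, #116, #120, #123, #124, #126, #129, #130, #132.
So alternate 4 is #132.

132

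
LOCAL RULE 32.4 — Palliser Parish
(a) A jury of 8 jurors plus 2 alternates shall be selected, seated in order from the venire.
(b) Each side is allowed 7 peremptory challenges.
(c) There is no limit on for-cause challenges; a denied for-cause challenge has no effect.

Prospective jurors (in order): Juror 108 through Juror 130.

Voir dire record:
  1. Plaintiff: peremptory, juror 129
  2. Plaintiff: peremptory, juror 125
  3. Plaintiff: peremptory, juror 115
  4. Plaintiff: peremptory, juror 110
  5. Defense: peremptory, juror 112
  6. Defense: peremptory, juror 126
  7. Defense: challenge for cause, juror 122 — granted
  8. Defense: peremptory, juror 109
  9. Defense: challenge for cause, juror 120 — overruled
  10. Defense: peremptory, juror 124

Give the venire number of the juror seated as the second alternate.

121

Removed: #109, #110, #112, #115, #122, #124, #125, #126, #129. (#120 stays — for-cause denied.)
Seating in order: seats 1–8 → #108, #111, #113, #114, #116, #117, #118, #119; alternates → #120, #121.
So alternate 2 is #121.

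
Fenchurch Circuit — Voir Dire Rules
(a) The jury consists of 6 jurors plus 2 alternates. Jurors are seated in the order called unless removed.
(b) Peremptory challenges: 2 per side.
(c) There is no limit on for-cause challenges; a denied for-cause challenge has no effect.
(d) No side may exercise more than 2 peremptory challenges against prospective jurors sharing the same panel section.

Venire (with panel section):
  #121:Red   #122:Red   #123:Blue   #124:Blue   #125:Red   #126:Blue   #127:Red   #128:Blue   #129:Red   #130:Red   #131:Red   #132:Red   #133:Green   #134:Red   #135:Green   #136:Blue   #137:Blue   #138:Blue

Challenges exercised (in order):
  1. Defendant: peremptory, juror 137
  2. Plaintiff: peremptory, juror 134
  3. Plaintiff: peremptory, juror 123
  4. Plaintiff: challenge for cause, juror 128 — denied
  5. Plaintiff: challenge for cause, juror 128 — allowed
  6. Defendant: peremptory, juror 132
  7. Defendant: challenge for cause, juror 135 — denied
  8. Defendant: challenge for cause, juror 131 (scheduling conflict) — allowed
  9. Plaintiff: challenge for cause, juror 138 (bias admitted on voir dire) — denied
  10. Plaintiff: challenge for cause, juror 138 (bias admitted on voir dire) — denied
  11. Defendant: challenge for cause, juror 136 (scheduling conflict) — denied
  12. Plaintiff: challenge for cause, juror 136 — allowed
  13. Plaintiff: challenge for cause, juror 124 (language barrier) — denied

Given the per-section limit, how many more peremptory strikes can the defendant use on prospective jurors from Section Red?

0

Defendant peremptories so far: #137, #132 — 2 of 2 used, 0 left overall.
Against Section Red: #132 — 1 used; per-section cap 2 leaves 1.
Binding limit: min(0, 1) = 0.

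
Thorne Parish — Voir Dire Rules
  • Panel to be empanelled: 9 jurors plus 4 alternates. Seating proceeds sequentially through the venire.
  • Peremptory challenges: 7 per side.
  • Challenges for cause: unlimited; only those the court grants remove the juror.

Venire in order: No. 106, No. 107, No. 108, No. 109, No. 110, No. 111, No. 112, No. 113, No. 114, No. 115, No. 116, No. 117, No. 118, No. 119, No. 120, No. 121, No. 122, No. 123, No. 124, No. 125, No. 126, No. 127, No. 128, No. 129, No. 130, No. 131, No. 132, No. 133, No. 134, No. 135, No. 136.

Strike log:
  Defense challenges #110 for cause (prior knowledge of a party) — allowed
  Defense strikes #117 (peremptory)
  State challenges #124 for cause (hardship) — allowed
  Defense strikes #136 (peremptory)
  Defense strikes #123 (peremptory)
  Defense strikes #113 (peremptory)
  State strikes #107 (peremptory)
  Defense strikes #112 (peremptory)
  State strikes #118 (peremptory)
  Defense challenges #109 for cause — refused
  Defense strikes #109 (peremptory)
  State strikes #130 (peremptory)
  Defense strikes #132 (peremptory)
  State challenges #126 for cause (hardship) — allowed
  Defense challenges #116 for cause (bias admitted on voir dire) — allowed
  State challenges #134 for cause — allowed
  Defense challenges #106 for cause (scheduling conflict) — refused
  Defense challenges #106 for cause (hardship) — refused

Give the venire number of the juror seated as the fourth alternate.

Removed: #107, #109, #110, #112, #113, #116, #117, #118, #123, #124, #126, #130, #132, #134, #136. (#106 stays — for-cause denied.)
Filling seats in venire order through position 13: #106, #108, #111, #114, #115, #119, #120, #121, #122, #125, #127, #128, #129.
So alternate 4 is #129.

129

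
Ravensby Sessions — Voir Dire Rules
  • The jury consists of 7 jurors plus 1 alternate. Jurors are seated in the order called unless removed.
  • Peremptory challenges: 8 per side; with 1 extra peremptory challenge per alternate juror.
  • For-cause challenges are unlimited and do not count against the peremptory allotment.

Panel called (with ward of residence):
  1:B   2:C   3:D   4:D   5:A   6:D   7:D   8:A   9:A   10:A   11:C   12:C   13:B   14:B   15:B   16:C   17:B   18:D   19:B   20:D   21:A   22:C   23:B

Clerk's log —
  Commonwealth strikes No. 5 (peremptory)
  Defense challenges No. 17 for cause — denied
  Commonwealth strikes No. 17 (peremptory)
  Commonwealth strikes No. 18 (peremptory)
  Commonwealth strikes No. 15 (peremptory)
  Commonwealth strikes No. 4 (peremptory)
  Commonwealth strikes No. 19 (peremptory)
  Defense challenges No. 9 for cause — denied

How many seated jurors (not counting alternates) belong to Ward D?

3

Removed: #4, #5, #15, #17, #18, #19.
Seated jurors 1–7: #1, #2, #3, #6, #7, #8, #9 (alternates #10 not counted).
Of those, in Ward D: #3, #6, #7 → 3.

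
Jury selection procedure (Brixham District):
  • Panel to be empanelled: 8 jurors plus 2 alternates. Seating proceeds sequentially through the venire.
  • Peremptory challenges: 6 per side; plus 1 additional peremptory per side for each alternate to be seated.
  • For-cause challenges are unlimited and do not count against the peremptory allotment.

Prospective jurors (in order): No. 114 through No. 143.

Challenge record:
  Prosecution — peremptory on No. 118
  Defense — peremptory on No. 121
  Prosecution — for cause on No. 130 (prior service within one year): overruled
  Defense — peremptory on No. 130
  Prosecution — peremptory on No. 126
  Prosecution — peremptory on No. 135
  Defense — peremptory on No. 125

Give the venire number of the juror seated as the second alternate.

127

Removed: #118, #121, #125, #126, #130, #135.
Seating in order: seats 1–8 → #114, #115, #116, #117, #119, #120, #122, #123; alternates → #124, #127.
So alternate 2 is #127.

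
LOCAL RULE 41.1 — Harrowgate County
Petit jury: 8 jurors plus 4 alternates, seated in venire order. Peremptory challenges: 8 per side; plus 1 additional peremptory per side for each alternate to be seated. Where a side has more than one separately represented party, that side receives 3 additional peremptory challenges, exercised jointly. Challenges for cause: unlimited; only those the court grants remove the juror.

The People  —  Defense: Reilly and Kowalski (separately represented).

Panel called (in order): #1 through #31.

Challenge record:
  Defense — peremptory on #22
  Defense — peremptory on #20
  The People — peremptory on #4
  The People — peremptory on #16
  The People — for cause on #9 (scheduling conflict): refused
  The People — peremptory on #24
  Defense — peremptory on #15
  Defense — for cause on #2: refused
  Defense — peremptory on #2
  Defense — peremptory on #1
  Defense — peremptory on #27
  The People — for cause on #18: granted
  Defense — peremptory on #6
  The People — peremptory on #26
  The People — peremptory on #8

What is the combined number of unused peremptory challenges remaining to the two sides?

The People allotment: 8 base + 1 × 4 alternates = 12. Defense allotment: 8 base + 1 × 4 alternates + 3 multi-party = 15.
The People peremptories used: #4, #16, #24, #26, #8 — 5 (for-cause on #9, #18 don't count).
Defense peremptories used: #22, #20, #15, #2, #1, #27, #6 — 7 (the for-cause on #2 doesn't count).
Remaining: (12 − 5) + (15 − 7) = 15.

15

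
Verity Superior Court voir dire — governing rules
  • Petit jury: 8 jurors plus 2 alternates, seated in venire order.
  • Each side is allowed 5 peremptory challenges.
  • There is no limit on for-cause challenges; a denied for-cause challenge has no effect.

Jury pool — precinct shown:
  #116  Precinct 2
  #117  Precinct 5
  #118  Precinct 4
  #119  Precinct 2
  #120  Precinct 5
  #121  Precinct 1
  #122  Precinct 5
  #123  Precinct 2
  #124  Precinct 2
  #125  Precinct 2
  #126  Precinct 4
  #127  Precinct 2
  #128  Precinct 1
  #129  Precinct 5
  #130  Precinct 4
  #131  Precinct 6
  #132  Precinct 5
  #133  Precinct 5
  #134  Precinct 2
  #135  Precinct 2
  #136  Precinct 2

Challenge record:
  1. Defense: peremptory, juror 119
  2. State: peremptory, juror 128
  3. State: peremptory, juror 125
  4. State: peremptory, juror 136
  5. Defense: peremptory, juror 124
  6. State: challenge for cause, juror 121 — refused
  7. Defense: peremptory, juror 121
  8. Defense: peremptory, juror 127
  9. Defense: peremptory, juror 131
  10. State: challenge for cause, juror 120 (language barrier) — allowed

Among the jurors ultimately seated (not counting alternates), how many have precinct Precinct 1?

Removed: #119, #120, #121, #124, #125, #127, #128, #131, #136.
Seated jurors 1–8: #116, #117, #118, #122, #123, #126, #129, #130 (alternates #132, #133 not counted).
None of those are in Precinct 1 → 0.

0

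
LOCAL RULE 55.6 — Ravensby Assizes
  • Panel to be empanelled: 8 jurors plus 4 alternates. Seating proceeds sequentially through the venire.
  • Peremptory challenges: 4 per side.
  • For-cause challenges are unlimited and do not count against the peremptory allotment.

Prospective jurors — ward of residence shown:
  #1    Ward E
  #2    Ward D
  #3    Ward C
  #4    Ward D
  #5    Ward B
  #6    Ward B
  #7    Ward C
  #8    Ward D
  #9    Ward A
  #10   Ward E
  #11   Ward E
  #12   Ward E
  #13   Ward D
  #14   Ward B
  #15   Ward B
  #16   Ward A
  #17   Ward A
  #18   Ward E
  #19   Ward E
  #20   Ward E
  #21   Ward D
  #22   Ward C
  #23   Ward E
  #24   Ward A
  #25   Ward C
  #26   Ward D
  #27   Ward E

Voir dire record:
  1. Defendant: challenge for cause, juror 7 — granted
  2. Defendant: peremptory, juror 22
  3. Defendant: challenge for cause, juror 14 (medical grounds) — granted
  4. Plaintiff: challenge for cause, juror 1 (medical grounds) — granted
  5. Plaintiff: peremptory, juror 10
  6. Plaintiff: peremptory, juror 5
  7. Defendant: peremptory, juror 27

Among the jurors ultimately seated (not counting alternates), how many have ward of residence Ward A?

1

Removed: #1, #5, #7, #10, #14, #22, #27.
Seated jurors 1–8: #2, #3, #4, #6, #8, #9, #11, #12 (alternates #13, #15, #16, #17 not counted).
Of those, in Ward A: #9 → 1.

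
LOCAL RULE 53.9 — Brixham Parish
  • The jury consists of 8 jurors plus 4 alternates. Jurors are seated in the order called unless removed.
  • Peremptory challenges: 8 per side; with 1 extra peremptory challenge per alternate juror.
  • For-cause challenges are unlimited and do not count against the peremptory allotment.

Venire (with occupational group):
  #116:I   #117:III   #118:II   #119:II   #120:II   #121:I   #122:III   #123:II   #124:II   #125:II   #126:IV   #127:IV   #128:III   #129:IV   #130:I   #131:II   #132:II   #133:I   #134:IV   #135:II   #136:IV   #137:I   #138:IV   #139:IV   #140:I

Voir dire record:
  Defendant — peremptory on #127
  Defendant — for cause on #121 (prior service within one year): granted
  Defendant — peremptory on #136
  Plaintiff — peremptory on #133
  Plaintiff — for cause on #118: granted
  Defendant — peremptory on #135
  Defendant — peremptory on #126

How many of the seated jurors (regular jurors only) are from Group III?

2

Removed: #118, #121, #126, #127, #133, #135, #136.
Seated jurors 1–8: #116, #117, #119, #120, #122, #123, #124, #125 (alternates #128, #129, #130, #131 not counted).
Of those, in Group III: #117, #122 → 2.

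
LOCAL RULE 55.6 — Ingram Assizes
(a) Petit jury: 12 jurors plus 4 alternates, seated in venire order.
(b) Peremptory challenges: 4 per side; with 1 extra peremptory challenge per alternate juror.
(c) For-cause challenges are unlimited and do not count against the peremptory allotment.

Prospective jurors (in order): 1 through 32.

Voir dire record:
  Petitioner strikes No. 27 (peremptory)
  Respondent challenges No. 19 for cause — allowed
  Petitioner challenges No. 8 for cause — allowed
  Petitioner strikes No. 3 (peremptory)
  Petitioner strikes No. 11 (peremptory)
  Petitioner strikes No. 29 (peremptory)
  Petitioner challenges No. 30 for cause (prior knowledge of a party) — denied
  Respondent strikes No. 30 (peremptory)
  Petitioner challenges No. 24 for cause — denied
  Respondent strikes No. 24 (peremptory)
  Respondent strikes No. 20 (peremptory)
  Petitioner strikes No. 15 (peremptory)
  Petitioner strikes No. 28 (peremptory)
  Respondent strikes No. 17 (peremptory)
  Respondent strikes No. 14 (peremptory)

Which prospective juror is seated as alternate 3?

23

Removed: #3, #8, #11, #14, #15, #17, #19, #20, #24, #27, #28, #29, #30.
Filling seats in venire order through position 15: #1, #2, #4, #5, #6, #7, #9, #10, #12, #13, #16, #18, #21, #22, #23.
So alternate 3 is #23.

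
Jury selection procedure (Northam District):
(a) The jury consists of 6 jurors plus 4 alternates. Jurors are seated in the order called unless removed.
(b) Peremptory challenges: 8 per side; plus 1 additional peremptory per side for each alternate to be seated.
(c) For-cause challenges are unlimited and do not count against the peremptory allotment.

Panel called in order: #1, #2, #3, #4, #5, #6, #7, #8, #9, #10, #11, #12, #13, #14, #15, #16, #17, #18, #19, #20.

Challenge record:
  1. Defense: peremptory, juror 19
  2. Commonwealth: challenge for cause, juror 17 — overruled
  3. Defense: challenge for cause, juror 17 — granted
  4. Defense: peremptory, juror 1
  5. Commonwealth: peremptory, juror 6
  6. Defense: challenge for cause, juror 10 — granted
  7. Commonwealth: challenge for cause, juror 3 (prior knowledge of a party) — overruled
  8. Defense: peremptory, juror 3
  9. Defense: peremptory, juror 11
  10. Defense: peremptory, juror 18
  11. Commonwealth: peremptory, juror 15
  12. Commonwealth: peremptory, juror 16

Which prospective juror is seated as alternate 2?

13

Removed: #1, #3, #6, #10, #11, #15, #16, #17, #18, #19.
Seating in order: seats 1–6 → #2, #4, #5, #7, #8, #9; alternates → #12, #13, #14, #20.
So alternate 2 is #13.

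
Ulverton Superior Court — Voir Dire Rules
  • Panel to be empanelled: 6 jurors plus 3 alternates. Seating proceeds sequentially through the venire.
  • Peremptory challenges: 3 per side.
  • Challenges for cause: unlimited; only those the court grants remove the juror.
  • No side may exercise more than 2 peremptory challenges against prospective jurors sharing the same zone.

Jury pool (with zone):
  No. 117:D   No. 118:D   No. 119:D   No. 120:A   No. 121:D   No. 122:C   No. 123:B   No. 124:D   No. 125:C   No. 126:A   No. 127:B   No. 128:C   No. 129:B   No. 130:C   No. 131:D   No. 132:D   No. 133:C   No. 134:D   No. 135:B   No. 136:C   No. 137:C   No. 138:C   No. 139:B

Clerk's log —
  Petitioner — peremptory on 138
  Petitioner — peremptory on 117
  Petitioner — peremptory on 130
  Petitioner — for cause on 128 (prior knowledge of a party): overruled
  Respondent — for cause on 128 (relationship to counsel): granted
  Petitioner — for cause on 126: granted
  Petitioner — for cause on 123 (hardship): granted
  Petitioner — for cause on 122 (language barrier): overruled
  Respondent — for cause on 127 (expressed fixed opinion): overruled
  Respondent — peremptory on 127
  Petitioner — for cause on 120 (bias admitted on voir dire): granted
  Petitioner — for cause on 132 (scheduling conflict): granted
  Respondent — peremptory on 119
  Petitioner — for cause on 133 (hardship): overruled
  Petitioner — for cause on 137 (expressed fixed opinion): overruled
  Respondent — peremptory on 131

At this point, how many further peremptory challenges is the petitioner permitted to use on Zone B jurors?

Petitioner peremptories so far: #138, #117, #130 — 3 of 3 used, 0 left overall.
Against Zone B: none yet — per-zone cap 2 leaves 2.
Binding limit: min(0, 2) = 0.

0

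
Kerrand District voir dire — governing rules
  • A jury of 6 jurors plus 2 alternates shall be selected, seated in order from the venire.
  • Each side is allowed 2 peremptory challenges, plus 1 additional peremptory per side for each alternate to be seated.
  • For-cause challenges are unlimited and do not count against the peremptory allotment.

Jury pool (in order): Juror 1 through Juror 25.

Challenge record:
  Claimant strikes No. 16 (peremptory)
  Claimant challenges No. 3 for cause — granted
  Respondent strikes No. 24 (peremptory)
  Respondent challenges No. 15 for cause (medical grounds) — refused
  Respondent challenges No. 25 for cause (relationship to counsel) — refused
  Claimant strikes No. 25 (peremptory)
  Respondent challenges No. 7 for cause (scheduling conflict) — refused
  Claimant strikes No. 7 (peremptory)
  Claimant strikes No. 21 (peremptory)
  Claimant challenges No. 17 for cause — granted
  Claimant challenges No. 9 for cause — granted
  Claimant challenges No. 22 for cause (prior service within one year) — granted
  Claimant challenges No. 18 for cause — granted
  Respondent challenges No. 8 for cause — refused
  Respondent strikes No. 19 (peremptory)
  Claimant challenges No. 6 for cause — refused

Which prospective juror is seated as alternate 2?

Removed: #3, #7, #9, #16, #17, #18, #19, #21, #22, #24, #25. (#6, #8, #15 stay — for-cause denied.)
Filling seats in venire order through position 8: #1, #2, #4, #5, #6, #8, #10, #11.
So alternate 2 is #11.

11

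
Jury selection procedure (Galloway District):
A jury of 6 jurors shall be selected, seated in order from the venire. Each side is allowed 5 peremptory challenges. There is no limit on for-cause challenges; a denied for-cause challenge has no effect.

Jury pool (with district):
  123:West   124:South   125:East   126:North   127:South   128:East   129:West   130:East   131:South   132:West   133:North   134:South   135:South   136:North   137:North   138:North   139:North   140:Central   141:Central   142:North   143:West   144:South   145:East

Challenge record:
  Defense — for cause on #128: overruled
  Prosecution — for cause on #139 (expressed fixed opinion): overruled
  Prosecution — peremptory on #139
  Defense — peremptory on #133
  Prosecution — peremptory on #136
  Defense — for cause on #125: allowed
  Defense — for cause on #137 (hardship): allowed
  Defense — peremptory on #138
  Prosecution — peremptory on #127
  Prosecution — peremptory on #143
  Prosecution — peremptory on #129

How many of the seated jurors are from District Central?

Removed: #125, #127, #129, #133, #136, #137, #138, #139, #143.
Seated jurors 1–6: #123, #124, #126, #128, #130, #131.
None of those are in District Central → 0.

0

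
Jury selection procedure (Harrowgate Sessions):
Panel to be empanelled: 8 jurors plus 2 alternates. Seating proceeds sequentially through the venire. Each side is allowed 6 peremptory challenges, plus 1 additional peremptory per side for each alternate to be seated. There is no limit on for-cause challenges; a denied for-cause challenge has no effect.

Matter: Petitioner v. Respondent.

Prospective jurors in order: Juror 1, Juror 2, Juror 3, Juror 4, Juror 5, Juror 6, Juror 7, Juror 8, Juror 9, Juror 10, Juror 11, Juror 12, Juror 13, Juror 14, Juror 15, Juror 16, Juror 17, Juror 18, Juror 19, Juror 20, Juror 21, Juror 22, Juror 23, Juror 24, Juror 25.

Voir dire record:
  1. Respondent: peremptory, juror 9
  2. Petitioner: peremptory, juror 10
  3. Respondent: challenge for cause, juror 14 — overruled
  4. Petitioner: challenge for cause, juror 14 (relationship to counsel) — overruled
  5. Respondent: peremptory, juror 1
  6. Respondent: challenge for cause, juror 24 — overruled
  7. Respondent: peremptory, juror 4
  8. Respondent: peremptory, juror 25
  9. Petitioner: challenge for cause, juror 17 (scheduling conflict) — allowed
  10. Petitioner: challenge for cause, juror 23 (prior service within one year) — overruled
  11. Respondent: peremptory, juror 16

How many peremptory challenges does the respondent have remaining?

Respondent allotment: 6 base + 1 × 2 alternates = 8.
Respondent peremptories used: #9, #1, #4, #25, #16 — 5 (for-cause on #14, #24 don't count).
Remaining: 8 − 5 = 3.

3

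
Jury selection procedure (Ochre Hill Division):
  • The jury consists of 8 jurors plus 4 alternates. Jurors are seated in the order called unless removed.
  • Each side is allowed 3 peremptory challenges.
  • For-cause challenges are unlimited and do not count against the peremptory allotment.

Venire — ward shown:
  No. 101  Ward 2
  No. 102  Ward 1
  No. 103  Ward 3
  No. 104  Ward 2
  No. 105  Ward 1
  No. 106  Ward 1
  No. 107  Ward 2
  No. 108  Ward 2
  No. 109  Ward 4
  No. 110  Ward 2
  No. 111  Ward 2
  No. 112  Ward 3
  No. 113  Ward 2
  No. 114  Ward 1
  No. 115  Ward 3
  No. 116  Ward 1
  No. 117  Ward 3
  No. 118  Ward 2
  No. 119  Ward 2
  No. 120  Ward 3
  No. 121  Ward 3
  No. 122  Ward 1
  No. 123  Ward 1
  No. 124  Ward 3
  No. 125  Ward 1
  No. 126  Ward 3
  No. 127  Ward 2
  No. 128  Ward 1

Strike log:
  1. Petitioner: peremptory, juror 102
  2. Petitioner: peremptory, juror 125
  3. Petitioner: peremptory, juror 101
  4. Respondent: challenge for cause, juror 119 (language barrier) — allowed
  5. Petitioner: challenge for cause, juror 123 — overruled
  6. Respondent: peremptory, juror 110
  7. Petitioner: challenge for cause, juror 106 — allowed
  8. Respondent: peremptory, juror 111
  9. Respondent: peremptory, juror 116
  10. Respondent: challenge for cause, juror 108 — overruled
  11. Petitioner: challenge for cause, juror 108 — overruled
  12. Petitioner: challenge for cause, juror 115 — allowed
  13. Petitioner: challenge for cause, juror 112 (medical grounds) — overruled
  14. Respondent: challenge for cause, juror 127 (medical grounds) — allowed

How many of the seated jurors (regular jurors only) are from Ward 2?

Removed: #101, #102, #106, #110, #111, #115, #116, #119, #125, #127.
Seated jurors 1–8: #103, #104, #105, #107, #108, #109, #112, #113 (alternates #114, #117, #118, #120 not counted).
Of those, in Ward 2: #104, #107, #108, #113 → 4.

4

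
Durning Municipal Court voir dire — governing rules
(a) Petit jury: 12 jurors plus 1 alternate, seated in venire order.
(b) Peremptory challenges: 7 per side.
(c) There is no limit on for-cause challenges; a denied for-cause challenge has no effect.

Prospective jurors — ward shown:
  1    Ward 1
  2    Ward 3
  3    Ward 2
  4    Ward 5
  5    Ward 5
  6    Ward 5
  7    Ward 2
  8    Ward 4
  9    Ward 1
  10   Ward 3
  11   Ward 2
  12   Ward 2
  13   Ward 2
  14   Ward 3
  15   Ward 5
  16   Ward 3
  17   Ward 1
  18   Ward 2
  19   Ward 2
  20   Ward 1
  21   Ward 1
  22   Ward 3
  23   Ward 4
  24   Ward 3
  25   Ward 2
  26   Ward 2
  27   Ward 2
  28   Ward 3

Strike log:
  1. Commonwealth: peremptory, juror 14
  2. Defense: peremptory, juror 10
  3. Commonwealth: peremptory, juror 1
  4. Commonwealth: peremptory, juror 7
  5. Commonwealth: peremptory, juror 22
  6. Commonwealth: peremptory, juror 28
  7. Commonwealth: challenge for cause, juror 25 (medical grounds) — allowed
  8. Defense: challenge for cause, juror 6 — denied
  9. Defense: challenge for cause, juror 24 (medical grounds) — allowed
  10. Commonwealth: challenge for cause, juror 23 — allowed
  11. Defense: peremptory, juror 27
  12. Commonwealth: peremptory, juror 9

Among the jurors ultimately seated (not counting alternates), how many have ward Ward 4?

Removed: #1, #7, #9, #10, #14, #22, #23, #24, #25, #27, #28.
Seated jurors 1–12: #2, #3, #4, #5, #6, #8, #11, #12, #13, #15, #16, #17 (alternates #18 not counted).
Of those, in Ward 4: #8 → 1.

1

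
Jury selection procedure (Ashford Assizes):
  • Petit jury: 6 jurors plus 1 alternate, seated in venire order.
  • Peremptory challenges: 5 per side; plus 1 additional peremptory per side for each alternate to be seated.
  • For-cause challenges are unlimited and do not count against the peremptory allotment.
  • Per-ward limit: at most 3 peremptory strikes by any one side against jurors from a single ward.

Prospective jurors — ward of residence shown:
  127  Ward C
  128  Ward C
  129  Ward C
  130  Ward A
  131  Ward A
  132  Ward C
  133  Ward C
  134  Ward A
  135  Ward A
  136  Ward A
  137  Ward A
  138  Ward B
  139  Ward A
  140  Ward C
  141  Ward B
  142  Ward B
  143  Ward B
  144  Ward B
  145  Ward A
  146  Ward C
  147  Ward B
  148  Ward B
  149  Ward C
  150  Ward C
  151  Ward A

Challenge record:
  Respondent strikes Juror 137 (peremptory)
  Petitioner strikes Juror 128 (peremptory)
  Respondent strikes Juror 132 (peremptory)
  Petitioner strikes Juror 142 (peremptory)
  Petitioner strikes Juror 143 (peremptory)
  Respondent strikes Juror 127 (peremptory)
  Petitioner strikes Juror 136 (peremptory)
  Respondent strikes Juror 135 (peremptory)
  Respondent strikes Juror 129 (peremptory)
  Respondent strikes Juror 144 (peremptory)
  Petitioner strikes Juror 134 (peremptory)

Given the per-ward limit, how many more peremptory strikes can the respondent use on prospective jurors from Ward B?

Respondent peremptories so far: #137, #132, #127, #135, #129, #144 — 6 of 6 used, 0 left overall.
Against Ward B: #144 — 1 used; per-ward cap 3 leaves 2.
Binding limit: min(0, 2) = 0.

0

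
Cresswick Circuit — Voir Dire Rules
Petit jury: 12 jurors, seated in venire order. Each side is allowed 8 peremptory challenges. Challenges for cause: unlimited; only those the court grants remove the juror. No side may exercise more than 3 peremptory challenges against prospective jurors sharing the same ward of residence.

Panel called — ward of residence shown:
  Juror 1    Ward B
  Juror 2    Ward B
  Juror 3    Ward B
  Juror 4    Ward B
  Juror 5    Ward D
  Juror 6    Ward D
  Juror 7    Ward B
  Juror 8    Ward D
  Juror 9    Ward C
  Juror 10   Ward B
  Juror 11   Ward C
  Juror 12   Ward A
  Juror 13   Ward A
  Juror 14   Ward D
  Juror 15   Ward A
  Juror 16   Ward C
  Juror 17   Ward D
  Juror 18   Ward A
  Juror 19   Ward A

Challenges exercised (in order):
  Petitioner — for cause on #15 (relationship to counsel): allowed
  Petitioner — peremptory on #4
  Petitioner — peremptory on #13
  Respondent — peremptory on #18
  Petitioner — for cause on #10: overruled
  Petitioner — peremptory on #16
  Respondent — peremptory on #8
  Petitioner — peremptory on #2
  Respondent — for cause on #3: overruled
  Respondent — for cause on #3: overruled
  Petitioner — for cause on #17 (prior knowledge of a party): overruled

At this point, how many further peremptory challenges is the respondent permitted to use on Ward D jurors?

Respondent peremptories so far: #18, #8 — 2 of 8 used, 6 left overall.
Against Ward D: #8 — 1 used; per-ward cap 3 leaves 2.
Binding limit: min(6, 2) = 2.

2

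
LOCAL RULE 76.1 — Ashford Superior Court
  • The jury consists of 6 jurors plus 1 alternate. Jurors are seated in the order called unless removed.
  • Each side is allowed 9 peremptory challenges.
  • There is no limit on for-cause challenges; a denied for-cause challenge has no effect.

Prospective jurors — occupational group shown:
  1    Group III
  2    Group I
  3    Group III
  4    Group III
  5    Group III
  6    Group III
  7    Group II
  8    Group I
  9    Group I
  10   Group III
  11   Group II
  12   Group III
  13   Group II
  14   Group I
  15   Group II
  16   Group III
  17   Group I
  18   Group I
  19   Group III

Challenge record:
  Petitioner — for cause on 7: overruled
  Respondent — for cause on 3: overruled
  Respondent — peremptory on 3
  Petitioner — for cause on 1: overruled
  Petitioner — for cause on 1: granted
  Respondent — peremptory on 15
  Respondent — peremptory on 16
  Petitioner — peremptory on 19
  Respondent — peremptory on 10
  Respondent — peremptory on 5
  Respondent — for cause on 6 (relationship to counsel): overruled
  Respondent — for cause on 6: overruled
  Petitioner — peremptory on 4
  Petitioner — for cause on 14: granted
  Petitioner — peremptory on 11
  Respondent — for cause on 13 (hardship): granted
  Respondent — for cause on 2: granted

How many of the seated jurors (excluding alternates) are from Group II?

Removed: #1, #2, #3, #4, #5, #10, #11, #13, #14, #15, #16, #19.
Seated jurors 1–6: #6, #7, #8, #9, #12, #17 (alternates #18 not counted).
Of those, in Group II: #7 → 1.

1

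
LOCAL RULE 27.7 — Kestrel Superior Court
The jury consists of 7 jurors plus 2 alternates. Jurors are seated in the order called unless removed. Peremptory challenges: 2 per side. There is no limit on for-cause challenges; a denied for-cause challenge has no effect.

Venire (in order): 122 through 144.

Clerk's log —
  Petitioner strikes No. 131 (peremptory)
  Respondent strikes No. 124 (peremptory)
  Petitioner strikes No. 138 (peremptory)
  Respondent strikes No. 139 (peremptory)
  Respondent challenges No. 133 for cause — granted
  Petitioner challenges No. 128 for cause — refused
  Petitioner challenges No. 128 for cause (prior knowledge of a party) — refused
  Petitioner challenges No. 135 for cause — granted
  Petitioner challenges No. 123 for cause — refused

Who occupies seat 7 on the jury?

129

Removed: #124, #131, #133, #135, #138, #139. (#123, #128 stay — for-cause denied.)
Filling seats in venire order through position 7: #122, #123, #125, #126, #127, #128, #129.
So seat 7 is #129.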